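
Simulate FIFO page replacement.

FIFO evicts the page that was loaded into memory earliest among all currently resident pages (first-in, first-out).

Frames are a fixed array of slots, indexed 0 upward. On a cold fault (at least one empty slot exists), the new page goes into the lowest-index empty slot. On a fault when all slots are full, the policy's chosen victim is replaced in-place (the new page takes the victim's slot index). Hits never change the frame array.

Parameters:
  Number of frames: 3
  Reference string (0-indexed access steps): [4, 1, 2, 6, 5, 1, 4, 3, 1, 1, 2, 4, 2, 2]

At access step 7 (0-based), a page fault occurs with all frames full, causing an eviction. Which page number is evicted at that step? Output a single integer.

Answer: 5

Derivation:
Step 0: ref 4 -> FAULT, frames=[4,-,-]
Step 1: ref 1 -> FAULT, frames=[4,1,-]
Step 2: ref 2 -> FAULT, frames=[4,1,2]
Step 3: ref 6 -> FAULT, evict 4, frames=[6,1,2]
Step 4: ref 5 -> FAULT, evict 1, frames=[6,5,2]
Step 5: ref 1 -> FAULT, evict 2, frames=[6,5,1]
Step 6: ref 4 -> FAULT, evict 6, frames=[4,5,1]
Step 7: ref 3 -> FAULT, evict 5, frames=[4,3,1]
At step 7: evicted page 5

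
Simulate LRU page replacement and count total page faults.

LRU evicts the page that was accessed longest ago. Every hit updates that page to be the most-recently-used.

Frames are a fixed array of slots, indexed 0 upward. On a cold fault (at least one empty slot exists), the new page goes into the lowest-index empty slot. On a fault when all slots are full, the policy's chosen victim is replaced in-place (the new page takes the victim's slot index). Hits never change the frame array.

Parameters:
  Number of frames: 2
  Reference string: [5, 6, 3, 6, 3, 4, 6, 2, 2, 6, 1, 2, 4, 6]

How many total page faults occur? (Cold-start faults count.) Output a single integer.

Step 0: ref 5 → FAULT, frames=[5,-]
Step 1: ref 6 → FAULT, frames=[5,6]
Step 2: ref 3 → FAULT (evict 5), frames=[3,6]
Step 3: ref 6 → HIT, frames=[3,6]
Step 4: ref 3 → HIT, frames=[3,6]
Step 5: ref 4 → FAULT (evict 6), frames=[3,4]
Step 6: ref 6 → FAULT (evict 3), frames=[6,4]
Step 7: ref 2 → FAULT (evict 4), frames=[6,2]
Step 8: ref 2 → HIT, frames=[6,2]
Step 9: ref 6 → HIT, frames=[6,2]
Step 10: ref 1 → FAULT (evict 2), frames=[6,1]
Step 11: ref 2 → FAULT (evict 6), frames=[2,1]
Step 12: ref 4 → FAULT (evict 1), frames=[2,4]
Step 13: ref 6 → FAULT (evict 2), frames=[6,4]
Total faults: 10

Answer: 10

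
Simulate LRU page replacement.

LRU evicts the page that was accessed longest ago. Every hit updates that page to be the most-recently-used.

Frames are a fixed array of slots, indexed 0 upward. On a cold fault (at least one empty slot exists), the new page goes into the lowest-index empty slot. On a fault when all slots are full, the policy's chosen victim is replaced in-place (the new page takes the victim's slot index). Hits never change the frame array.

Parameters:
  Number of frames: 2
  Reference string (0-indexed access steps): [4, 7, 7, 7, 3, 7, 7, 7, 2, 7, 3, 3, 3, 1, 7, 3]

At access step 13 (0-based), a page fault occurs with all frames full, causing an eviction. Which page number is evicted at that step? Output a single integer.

Answer: 7

Derivation:
Step 0: ref 4 -> FAULT, frames=[4,-]
Step 1: ref 7 -> FAULT, frames=[4,7]
Step 2: ref 7 -> HIT, frames=[4,7]
Step 3: ref 7 -> HIT, frames=[4,7]
Step 4: ref 3 -> FAULT, evict 4, frames=[3,7]
Step 5: ref 7 -> HIT, frames=[3,7]
Step 6: ref 7 -> HIT, frames=[3,7]
Step 7: ref 7 -> HIT, frames=[3,7]
Step 8: ref 2 -> FAULT, evict 3, frames=[2,7]
Step 9: ref 7 -> HIT, frames=[2,7]
Step 10: ref 3 -> FAULT, evict 2, frames=[3,7]
Step 11: ref 3 -> HIT, frames=[3,7]
Step 12: ref 3 -> HIT, frames=[3,7]
Step 13: ref 1 -> FAULT, evict 7, frames=[3,1]
At step 13: evicted page 7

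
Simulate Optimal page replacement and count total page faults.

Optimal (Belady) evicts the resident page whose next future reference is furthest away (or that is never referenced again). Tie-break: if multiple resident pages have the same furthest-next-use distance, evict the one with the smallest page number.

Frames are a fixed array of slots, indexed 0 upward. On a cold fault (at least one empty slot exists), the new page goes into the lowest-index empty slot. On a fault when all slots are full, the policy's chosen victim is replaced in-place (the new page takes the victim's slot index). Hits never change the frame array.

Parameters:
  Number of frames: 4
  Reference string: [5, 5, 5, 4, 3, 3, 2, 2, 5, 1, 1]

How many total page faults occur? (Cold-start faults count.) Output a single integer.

Answer: 5

Derivation:
Step 0: ref 5 → FAULT, frames=[5,-,-,-]
Step 1: ref 5 → HIT, frames=[5,-,-,-]
Step 2: ref 5 → HIT, frames=[5,-,-,-]
Step 3: ref 4 → FAULT, frames=[5,4,-,-]
Step 4: ref 3 → FAULT, frames=[5,4,3,-]
Step 5: ref 3 → HIT, frames=[5,4,3,-]
Step 6: ref 2 → FAULT, frames=[5,4,3,2]
Step 7: ref 2 → HIT, frames=[5,4,3,2]
Step 8: ref 5 → HIT, frames=[5,4,3,2]
Step 9: ref 1 → FAULT (evict 2), frames=[5,4,3,1]
Step 10: ref 1 → HIT, frames=[5,4,3,1]
Total faults: 5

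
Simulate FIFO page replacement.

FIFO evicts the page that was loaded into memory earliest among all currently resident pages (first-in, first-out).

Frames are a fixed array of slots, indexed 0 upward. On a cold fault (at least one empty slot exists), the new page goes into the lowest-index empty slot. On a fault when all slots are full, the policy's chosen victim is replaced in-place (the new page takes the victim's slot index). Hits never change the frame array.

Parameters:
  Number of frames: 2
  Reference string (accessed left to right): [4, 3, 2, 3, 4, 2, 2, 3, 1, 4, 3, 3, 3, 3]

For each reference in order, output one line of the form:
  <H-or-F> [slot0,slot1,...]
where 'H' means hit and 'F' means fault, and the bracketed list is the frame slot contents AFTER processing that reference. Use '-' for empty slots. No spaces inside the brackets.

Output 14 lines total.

F [4,-]
F [4,3]
F [2,3]
H [2,3]
F [2,4]
H [2,4]
H [2,4]
F [3,4]
F [3,1]
F [4,1]
F [4,3]
H [4,3]
H [4,3]
H [4,3]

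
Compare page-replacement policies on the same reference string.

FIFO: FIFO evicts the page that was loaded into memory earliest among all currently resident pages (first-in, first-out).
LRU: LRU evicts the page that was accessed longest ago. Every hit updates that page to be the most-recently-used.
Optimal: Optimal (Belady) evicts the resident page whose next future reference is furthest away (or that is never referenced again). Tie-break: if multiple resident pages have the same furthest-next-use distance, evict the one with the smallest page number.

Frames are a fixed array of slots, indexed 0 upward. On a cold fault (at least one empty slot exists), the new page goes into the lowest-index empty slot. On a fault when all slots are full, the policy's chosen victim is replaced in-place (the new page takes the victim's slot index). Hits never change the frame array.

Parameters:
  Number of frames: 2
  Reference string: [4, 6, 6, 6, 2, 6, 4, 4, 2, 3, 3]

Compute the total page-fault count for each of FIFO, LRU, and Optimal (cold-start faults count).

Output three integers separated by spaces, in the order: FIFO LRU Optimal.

--- FIFO ---
  step 0: ref 4 -> FAULT, frames=[4,-] (faults so far: 1)
  step 1: ref 6 -> FAULT, frames=[4,6] (faults so far: 2)
  step 2: ref 6 -> HIT, frames=[4,6] (faults so far: 2)
  step 3: ref 6 -> HIT, frames=[4,6] (faults so far: 2)
  step 4: ref 2 -> FAULT, evict 4, frames=[2,6] (faults so far: 3)
  step 5: ref 6 -> HIT, frames=[2,6] (faults so far: 3)
  step 6: ref 4 -> FAULT, evict 6, frames=[2,4] (faults so far: 4)
  step 7: ref 4 -> HIT, frames=[2,4] (faults so far: 4)
  step 8: ref 2 -> HIT, frames=[2,4] (faults so far: 4)
  step 9: ref 3 -> FAULT, evict 2, frames=[3,4] (faults so far: 5)
  step 10: ref 3 -> HIT, frames=[3,4] (faults so far: 5)
  FIFO total faults: 5
--- LRU ---
  step 0: ref 4 -> FAULT, frames=[4,-] (faults so far: 1)
  step 1: ref 6 -> FAULT, frames=[4,6] (faults so far: 2)
  step 2: ref 6 -> HIT, frames=[4,6] (faults so far: 2)
  step 3: ref 6 -> HIT, frames=[4,6] (faults so far: 2)
  step 4: ref 2 -> FAULT, evict 4, frames=[2,6] (faults so far: 3)
  step 5: ref 6 -> HIT, frames=[2,6] (faults so far: 3)
  step 6: ref 4 -> FAULT, evict 2, frames=[4,6] (faults so far: 4)
  step 7: ref 4 -> HIT, frames=[4,6] (faults so far: 4)
  step 8: ref 2 -> FAULT, evict 6, frames=[4,2] (faults so far: 5)
  step 9: ref 3 -> FAULT, evict 4, frames=[3,2] (faults so far: 6)
  step 10: ref 3 -> HIT, frames=[3,2] (faults so far: 6)
  LRU total faults: 6
--- Optimal ---
  step 0: ref 4 -> FAULT, frames=[4,-] (faults so far: 1)
  step 1: ref 6 -> FAULT, frames=[4,6] (faults so far: 2)
  step 2: ref 6 -> HIT, frames=[4,6] (faults so far: 2)
  step 3: ref 6 -> HIT, frames=[4,6] (faults so far: 2)
  step 4: ref 2 -> FAULT, evict 4, frames=[2,6] (faults so far: 3)
  step 5: ref 6 -> HIT, frames=[2,6] (faults so far: 3)
  step 6: ref 4 -> FAULT, evict 6, frames=[2,4] (faults so far: 4)
  step 7: ref 4 -> HIT, frames=[2,4] (faults so far: 4)
  step 8: ref 2 -> HIT, frames=[2,4] (faults so far: 4)
  step 9: ref 3 -> FAULT, evict 2, frames=[3,4] (faults so far: 5)
  step 10: ref 3 -> HIT, frames=[3,4] (faults so far: 5)
  Optimal total faults: 5

Answer: 5 6 5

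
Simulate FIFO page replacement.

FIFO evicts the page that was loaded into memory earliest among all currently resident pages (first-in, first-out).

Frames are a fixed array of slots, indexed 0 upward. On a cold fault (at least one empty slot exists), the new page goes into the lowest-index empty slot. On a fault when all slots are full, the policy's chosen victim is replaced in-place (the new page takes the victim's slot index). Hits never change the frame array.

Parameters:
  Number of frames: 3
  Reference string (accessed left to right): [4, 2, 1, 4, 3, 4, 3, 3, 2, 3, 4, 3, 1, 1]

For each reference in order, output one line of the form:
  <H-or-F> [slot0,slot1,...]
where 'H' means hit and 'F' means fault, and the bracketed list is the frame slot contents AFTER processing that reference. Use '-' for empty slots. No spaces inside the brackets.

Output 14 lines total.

F [4,-,-]
F [4,2,-]
F [4,2,1]
H [4,2,1]
F [3,2,1]
F [3,4,1]
H [3,4,1]
H [3,4,1]
F [3,4,2]
H [3,4,2]
H [3,4,2]
H [3,4,2]
F [1,4,2]
H [1,4,2]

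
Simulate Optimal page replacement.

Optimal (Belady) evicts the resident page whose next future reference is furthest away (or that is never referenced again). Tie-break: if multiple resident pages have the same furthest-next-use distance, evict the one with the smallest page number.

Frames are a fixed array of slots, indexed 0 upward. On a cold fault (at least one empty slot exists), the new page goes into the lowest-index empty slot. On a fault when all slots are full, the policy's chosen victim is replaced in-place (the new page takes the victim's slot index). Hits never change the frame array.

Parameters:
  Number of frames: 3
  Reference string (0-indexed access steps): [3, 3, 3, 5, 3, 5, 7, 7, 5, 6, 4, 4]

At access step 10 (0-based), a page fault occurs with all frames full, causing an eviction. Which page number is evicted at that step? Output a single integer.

Answer: 5

Derivation:
Step 0: ref 3 -> FAULT, frames=[3,-,-]
Step 1: ref 3 -> HIT, frames=[3,-,-]
Step 2: ref 3 -> HIT, frames=[3,-,-]
Step 3: ref 5 -> FAULT, frames=[3,5,-]
Step 4: ref 3 -> HIT, frames=[3,5,-]
Step 5: ref 5 -> HIT, frames=[3,5,-]
Step 6: ref 7 -> FAULT, frames=[3,5,7]
Step 7: ref 7 -> HIT, frames=[3,5,7]
Step 8: ref 5 -> HIT, frames=[3,5,7]
Step 9: ref 6 -> FAULT, evict 3, frames=[6,5,7]
Step 10: ref 4 -> FAULT, evict 5, frames=[6,4,7]
At step 10: evicted page 5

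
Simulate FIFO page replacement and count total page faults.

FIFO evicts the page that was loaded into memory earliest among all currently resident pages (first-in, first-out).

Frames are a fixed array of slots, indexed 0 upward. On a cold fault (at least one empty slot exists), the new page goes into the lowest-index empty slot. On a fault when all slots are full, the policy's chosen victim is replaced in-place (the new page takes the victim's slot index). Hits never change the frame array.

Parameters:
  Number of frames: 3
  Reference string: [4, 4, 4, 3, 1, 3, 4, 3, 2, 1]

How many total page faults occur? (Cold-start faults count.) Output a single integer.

Answer: 4

Derivation:
Step 0: ref 4 → FAULT, frames=[4,-,-]
Step 1: ref 4 → HIT, frames=[4,-,-]
Step 2: ref 4 → HIT, frames=[4,-,-]
Step 3: ref 3 → FAULT, frames=[4,3,-]
Step 4: ref 1 → FAULT, frames=[4,3,1]
Step 5: ref 3 → HIT, frames=[4,3,1]
Step 6: ref 4 → HIT, frames=[4,3,1]
Step 7: ref 3 → HIT, frames=[4,3,1]
Step 8: ref 2 → FAULT (evict 4), frames=[2,3,1]
Step 9: ref 1 → HIT, frames=[2,3,1]
Total faults: 4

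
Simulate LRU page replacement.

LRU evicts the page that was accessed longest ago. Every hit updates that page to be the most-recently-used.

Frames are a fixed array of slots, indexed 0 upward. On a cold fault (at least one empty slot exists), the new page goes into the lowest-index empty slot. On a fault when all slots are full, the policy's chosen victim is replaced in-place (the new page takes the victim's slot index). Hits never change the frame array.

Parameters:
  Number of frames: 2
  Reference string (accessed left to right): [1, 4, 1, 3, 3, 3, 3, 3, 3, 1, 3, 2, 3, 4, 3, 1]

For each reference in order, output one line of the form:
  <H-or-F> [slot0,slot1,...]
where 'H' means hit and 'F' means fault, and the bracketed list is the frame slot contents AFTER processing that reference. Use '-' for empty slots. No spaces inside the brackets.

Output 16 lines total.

F [1,-]
F [1,4]
H [1,4]
F [1,3]
H [1,3]
H [1,3]
H [1,3]
H [1,3]
H [1,3]
H [1,3]
H [1,3]
F [2,3]
H [2,3]
F [4,3]
H [4,3]
F [1,3]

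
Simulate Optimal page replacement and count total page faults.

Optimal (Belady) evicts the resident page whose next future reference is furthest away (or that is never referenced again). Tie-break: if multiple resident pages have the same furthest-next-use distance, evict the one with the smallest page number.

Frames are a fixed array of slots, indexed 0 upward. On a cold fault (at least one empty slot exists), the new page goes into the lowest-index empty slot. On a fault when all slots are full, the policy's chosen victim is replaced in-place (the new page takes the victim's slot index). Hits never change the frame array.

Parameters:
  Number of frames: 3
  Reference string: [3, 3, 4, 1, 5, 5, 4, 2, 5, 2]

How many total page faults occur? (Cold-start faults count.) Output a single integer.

Step 0: ref 3 → FAULT, frames=[3,-,-]
Step 1: ref 3 → HIT, frames=[3,-,-]
Step 2: ref 4 → FAULT, frames=[3,4,-]
Step 3: ref 1 → FAULT, frames=[3,4,1]
Step 4: ref 5 → FAULT (evict 1), frames=[3,4,5]
Step 5: ref 5 → HIT, frames=[3,4,5]
Step 6: ref 4 → HIT, frames=[3,4,5]
Step 7: ref 2 → FAULT (evict 3), frames=[2,4,5]
Step 8: ref 5 → HIT, frames=[2,4,5]
Step 9: ref 2 → HIT, frames=[2,4,5]
Total faults: 5

Answer: 5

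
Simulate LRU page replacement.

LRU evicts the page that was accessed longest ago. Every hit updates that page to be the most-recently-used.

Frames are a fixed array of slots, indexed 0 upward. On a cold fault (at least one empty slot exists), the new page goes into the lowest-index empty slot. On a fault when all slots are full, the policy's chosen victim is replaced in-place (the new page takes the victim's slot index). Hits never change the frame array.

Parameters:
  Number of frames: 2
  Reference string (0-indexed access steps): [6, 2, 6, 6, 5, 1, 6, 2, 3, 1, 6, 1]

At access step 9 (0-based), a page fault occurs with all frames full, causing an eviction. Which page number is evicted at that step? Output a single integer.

Answer: 2

Derivation:
Step 0: ref 6 -> FAULT, frames=[6,-]
Step 1: ref 2 -> FAULT, frames=[6,2]
Step 2: ref 6 -> HIT, frames=[6,2]
Step 3: ref 6 -> HIT, frames=[6,2]
Step 4: ref 5 -> FAULT, evict 2, frames=[6,5]
Step 5: ref 1 -> FAULT, evict 6, frames=[1,5]
Step 6: ref 6 -> FAULT, evict 5, frames=[1,6]
Step 7: ref 2 -> FAULT, evict 1, frames=[2,6]
Step 8: ref 3 -> FAULT, evict 6, frames=[2,3]
Step 9: ref 1 -> FAULT, evict 2, frames=[1,3]
At step 9: evicted page 2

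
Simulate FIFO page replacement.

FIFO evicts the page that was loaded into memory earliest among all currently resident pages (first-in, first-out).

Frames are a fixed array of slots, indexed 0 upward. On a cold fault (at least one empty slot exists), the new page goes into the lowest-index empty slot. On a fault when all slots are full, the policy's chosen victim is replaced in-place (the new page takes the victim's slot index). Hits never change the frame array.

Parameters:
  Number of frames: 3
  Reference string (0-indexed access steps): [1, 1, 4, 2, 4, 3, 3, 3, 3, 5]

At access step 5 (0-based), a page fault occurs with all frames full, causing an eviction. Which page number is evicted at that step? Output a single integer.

Answer: 1

Derivation:
Step 0: ref 1 -> FAULT, frames=[1,-,-]
Step 1: ref 1 -> HIT, frames=[1,-,-]
Step 2: ref 4 -> FAULT, frames=[1,4,-]
Step 3: ref 2 -> FAULT, frames=[1,4,2]
Step 4: ref 4 -> HIT, frames=[1,4,2]
Step 5: ref 3 -> FAULT, evict 1, frames=[3,4,2]
At step 5: evicted page 1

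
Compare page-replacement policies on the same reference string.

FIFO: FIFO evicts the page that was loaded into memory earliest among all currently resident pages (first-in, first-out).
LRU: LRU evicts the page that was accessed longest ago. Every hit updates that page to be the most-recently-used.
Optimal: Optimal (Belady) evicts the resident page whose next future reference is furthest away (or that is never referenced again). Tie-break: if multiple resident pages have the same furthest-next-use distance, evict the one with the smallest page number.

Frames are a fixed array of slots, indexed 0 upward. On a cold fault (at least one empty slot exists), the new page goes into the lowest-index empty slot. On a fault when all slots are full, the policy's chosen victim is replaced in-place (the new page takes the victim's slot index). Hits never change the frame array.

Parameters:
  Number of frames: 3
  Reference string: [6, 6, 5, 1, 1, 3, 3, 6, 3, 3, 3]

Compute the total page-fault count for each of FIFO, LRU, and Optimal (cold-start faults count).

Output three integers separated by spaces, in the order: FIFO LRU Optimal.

Answer: 5 5 4

Derivation:
--- FIFO ---
  step 0: ref 6 -> FAULT, frames=[6,-,-] (faults so far: 1)
  step 1: ref 6 -> HIT, frames=[6,-,-] (faults so far: 1)
  step 2: ref 5 -> FAULT, frames=[6,5,-] (faults so far: 2)
  step 3: ref 1 -> FAULT, frames=[6,5,1] (faults so far: 3)
  step 4: ref 1 -> HIT, frames=[6,5,1] (faults so far: 3)
  step 5: ref 3 -> FAULT, evict 6, frames=[3,5,1] (faults so far: 4)
  step 6: ref 3 -> HIT, frames=[3,5,1] (faults so far: 4)
  step 7: ref 6 -> FAULT, evict 5, frames=[3,6,1] (faults so far: 5)
  step 8: ref 3 -> HIT, frames=[3,6,1] (faults so far: 5)
  step 9: ref 3 -> HIT, frames=[3,6,1] (faults so far: 5)
  step 10: ref 3 -> HIT, frames=[3,6,1] (faults so far: 5)
  FIFO total faults: 5
--- LRU ---
  step 0: ref 6 -> FAULT, frames=[6,-,-] (faults so far: 1)
  step 1: ref 6 -> HIT, frames=[6,-,-] (faults so far: 1)
  step 2: ref 5 -> FAULT, frames=[6,5,-] (faults so far: 2)
  step 3: ref 1 -> FAULT, frames=[6,5,1] (faults so far: 3)
  step 4: ref 1 -> HIT, frames=[6,5,1] (faults so far: 3)
  step 5: ref 3 -> FAULT, evict 6, frames=[3,5,1] (faults so far: 4)
  step 6: ref 3 -> HIT, frames=[3,5,1] (faults so far: 4)
  step 7: ref 6 -> FAULT, evict 5, frames=[3,6,1] (faults so far: 5)
  step 8: ref 3 -> HIT, frames=[3,6,1] (faults so far: 5)
  step 9: ref 3 -> HIT, frames=[3,6,1] (faults so far: 5)
  step 10: ref 3 -> HIT, frames=[3,6,1] (faults so far: 5)
  LRU total faults: 5
--- Optimal ---
  step 0: ref 6 -> FAULT, frames=[6,-,-] (faults so far: 1)
  step 1: ref 6 -> HIT, frames=[6,-,-] (faults so far: 1)
  step 2: ref 5 -> FAULT, frames=[6,5,-] (faults so far: 2)
  step 3: ref 1 -> FAULT, frames=[6,5,1] (faults so far: 3)
  step 4: ref 1 -> HIT, frames=[6,5,1] (faults so far: 3)
  step 5: ref 3 -> FAULT, evict 1, frames=[6,5,3] (faults so far: 4)
  step 6: ref 3 -> HIT, frames=[6,5,3] (faults so far: 4)
  step 7: ref 6 -> HIT, frames=[6,5,3] (faults so far: 4)
  step 8: ref 3 -> HIT, frames=[6,5,3] (faults so far: 4)
  step 9: ref 3 -> HIT, frames=[6,5,3] (faults so far: 4)
  step 10: ref 3 -> HIT, frames=[6,5,3] (faults so far: 4)
  Optimal total faults: 4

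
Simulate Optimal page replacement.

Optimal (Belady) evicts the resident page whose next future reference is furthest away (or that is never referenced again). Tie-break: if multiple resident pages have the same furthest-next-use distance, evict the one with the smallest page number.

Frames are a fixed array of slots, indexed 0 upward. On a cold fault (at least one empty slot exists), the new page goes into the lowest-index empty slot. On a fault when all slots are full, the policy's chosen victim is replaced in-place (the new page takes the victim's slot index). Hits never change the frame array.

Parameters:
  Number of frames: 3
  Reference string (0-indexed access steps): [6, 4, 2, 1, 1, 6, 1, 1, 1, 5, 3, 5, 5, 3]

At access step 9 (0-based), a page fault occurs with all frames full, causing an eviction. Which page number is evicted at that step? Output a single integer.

Step 0: ref 6 -> FAULT, frames=[6,-,-]
Step 1: ref 4 -> FAULT, frames=[6,4,-]
Step 2: ref 2 -> FAULT, frames=[6,4,2]
Step 3: ref 1 -> FAULT, evict 2, frames=[6,4,1]
Step 4: ref 1 -> HIT, frames=[6,4,1]
Step 5: ref 6 -> HIT, frames=[6,4,1]
Step 6: ref 1 -> HIT, frames=[6,4,1]
Step 7: ref 1 -> HIT, frames=[6,4,1]
Step 8: ref 1 -> HIT, frames=[6,4,1]
Step 9: ref 5 -> FAULT, evict 1, frames=[6,4,5]
At step 9: evicted page 1

Answer: 1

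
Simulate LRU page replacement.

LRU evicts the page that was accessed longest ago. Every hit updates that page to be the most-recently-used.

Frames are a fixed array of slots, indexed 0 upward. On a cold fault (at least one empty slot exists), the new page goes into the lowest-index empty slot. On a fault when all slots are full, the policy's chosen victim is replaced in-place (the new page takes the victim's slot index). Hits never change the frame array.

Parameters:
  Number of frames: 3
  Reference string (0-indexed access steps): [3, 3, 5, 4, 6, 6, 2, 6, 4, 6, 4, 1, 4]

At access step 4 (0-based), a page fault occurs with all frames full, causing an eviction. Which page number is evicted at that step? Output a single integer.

Step 0: ref 3 -> FAULT, frames=[3,-,-]
Step 1: ref 3 -> HIT, frames=[3,-,-]
Step 2: ref 5 -> FAULT, frames=[3,5,-]
Step 3: ref 4 -> FAULT, frames=[3,5,4]
Step 4: ref 6 -> FAULT, evict 3, frames=[6,5,4]
At step 4: evicted page 3

Answer: 3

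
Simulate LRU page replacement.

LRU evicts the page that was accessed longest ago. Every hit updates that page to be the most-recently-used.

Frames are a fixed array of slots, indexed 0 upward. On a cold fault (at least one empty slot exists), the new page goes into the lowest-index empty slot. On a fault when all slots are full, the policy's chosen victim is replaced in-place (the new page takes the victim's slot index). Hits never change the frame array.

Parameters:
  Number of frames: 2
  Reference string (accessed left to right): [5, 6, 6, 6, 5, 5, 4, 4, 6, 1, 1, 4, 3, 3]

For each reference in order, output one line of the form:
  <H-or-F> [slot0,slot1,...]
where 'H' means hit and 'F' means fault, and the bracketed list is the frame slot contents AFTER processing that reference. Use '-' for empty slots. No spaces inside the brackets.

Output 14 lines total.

F [5,-]
F [5,6]
H [5,6]
H [5,6]
H [5,6]
H [5,6]
F [5,4]
H [5,4]
F [6,4]
F [6,1]
H [6,1]
F [4,1]
F [4,3]
H [4,3]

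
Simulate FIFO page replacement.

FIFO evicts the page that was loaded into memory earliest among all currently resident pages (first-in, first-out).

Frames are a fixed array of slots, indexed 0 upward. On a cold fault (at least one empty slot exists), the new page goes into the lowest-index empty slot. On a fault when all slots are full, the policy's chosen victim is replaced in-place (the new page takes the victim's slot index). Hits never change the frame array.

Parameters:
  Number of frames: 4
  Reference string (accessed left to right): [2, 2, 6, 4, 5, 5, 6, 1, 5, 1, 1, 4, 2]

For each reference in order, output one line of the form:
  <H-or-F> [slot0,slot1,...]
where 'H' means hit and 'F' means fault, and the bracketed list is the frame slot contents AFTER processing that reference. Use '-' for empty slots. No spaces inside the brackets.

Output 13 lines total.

F [2,-,-,-]
H [2,-,-,-]
F [2,6,-,-]
F [2,6,4,-]
F [2,6,4,5]
H [2,6,4,5]
H [2,6,4,5]
F [1,6,4,5]
H [1,6,4,5]
H [1,6,4,5]
H [1,6,4,5]
H [1,6,4,5]
F [1,2,4,5]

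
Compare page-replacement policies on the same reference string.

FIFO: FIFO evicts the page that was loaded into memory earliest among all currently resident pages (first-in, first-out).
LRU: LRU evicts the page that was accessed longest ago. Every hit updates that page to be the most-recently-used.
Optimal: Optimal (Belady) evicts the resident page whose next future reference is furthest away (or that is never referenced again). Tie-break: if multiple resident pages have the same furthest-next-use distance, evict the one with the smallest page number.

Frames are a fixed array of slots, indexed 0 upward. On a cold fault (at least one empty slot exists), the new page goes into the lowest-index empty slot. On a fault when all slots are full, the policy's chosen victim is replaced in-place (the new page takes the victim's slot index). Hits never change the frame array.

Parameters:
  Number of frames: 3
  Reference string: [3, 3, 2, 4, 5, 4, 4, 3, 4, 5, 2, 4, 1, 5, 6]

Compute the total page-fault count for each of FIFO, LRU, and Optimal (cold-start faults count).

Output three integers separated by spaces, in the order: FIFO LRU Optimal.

--- FIFO ---
  step 0: ref 3 -> FAULT, frames=[3,-,-] (faults so far: 1)
  step 1: ref 3 -> HIT, frames=[3,-,-] (faults so far: 1)
  step 2: ref 2 -> FAULT, frames=[3,2,-] (faults so far: 2)
  step 3: ref 4 -> FAULT, frames=[3,2,4] (faults so far: 3)
  step 4: ref 5 -> FAULT, evict 3, frames=[5,2,4] (faults so far: 4)
  step 5: ref 4 -> HIT, frames=[5,2,4] (faults so far: 4)
  step 6: ref 4 -> HIT, frames=[5,2,4] (faults so far: 4)
  step 7: ref 3 -> FAULT, evict 2, frames=[5,3,4] (faults so far: 5)
  step 8: ref 4 -> HIT, frames=[5,3,4] (faults so far: 5)
  step 9: ref 5 -> HIT, frames=[5,3,4] (faults so far: 5)
  step 10: ref 2 -> FAULT, evict 4, frames=[5,3,2] (faults so far: 6)
  step 11: ref 4 -> FAULT, evict 5, frames=[4,3,2] (faults so far: 7)
  step 12: ref 1 -> FAULT, evict 3, frames=[4,1,2] (faults so far: 8)
  step 13: ref 5 -> FAULT, evict 2, frames=[4,1,5] (faults so far: 9)
  step 14: ref 6 -> FAULT, evict 4, frames=[6,1,5] (faults so far: 10)
  FIFO total faults: 10
--- LRU ---
  step 0: ref 3 -> FAULT, frames=[3,-,-] (faults so far: 1)
  step 1: ref 3 -> HIT, frames=[3,-,-] (faults so far: 1)
  step 2: ref 2 -> FAULT, frames=[3,2,-] (faults so far: 2)
  step 3: ref 4 -> FAULT, frames=[3,2,4] (faults so far: 3)
  step 4: ref 5 -> FAULT, evict 3, frames=[5,2,4] (faults so far: 4)
  step 5: ref 4 -> HIT, frames=[5,2,4] (faults so far: 4)
  step 6: ref 4 -> HIT, frames=[5,2,4] (faults so far: 4)
  step 7: ref 3 -> FAULT, evict 2, frames=[5,3,4] (faults so far: 5)
  step 8: ref 4 -> HIT, frames=[5,3,4] (faults so far: 5)
  step 9: ref 5 -> HIT, frames=[5,3,4] (faults so far: 5)
  step 10: ref 2 -> FAULT, evict 3, frames=[5,2,4] (faults so far: 6)
  step 11: ref 4 -> HIT, frames=[5,2,4] (faults so far: 6)
  step 12: ref 1 -> FAULT, evict 5, frames=[1,2,4] (faults so far: 7)
  step 13: ref 5 -> FAULT, evict 2, frames=[1,5,4] (faults so far: 8)
  step 14: ref 6 -> FAULT, evict 4, frames=[1,5,6] (faults so far: 9)
  LRU total faults: 9
--- Optimal ---
  step 0: ref 3 -> FAULT, frames=[3,-,-] (faults so far: 1)
  step 1: ref 3 -> HIT, frames=[3,-,-] (faults so far: 1)
  step 2: ref 2 -> FAULT, frames=[3,2,-] (faults so far: 2)
  step 3: ref 4 -> FAULT, frames=[3,2,4] (faults so far: 3)
  step 4: ref 5 -> FAULT, evict 2, frames=[3,5,4] (faults so far: 4)
  step 5: ref 4 -> HIT, frames=[3,5,4] (faults so far: 4)
  step 6: ref 4 -> HIT, frames=[3,5,4] (faults so far: 4)
  step 7: ref 3 -> HIT, frames=[3,5,4] (faults so far: 4)
  step 8: ref 4 -> HIT, frames=[3,5,4] (faults so far: 4)
  step 9: ref 5 -> HIT, frames=[3,5,4] (faults so far: 4)
  step 10: ref 2 -> FAULT, evict 3, frames=[2,5,4] (faults so far: 5)
  step 11: ref 4 -> HIT, frames=[2,5,4] (faults so far: 5)
  step 12: ref 1 -> FAULT, evict 2, frames=[1,5,4] (faults so far: 6)
  step 13: ref 5 -> HIT, frames=[1,5,4] (faults so far: 6)
  step 14: ref 6 -> FAULT, evict 1, frames=[6,5,4] (faults so far: 7)
  Optimal total faults: 7

Answer: 10 9 7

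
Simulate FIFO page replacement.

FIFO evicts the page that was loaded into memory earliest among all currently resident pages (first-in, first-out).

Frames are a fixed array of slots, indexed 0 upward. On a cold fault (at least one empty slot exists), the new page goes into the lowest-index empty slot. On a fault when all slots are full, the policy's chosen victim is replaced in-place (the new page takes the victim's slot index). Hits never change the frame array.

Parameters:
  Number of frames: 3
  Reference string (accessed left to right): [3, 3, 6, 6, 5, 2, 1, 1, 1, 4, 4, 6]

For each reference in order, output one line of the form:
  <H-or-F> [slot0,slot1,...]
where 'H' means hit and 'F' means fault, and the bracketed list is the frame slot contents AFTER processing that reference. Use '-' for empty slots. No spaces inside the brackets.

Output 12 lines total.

F [3,-,-]
H [3,-,-]
F [3,6,-]
H [3,6,-]
F [3,6,5]
F [2,6,5]
F [2,1,5]
H [2,1,5]
H [2,1,5]
F [2,1,4]
H [2,1,4]
F [6,1,4]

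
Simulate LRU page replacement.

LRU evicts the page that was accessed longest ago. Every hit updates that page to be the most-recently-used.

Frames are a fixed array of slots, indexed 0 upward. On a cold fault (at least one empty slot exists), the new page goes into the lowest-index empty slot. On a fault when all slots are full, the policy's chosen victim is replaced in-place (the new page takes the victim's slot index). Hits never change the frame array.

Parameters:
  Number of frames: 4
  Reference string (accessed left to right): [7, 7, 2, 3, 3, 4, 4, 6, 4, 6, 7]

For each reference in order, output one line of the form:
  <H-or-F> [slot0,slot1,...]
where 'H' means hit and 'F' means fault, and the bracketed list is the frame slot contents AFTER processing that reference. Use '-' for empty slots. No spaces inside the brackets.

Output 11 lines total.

F [7,-,-,-]
H [7,-,-,-]
F [7,2,-,-]
F [7,2,3,-]
H [7,2,3,-]
F [7,2,3,4]
H [7,2,3,4]
F [6,2,3,4]
H [6,2,3,4]
H [6,2,3,4]
F [6,7,3,4]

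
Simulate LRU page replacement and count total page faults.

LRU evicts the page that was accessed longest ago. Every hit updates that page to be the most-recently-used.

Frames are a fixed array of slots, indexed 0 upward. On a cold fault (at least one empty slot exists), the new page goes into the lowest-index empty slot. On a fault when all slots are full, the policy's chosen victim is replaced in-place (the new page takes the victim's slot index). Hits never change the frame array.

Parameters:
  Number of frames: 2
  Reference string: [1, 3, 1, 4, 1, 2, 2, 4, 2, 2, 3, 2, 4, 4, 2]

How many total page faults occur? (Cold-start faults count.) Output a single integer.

Step 0: ref 1 → FAULT, frames=[1,-]
Step 1: ref 3 → FAULT, frames=[1,3]
Step 2: ref 1 → HIT, frames=[1,3]
Step 3: ref 4 → FAULT (evict 3), frames=[1,4]
Step 4: ref 1 → HIT, frames=[1,4]
Step 5: ref 2 → FAULT (evict 4), frames=[1,2]
Step 6: ref 2 → HIT, frames=[1,2]
Step 7: ref 4 → FAULT (evict 1), frames=[4,2]
Step 8: ref 2 → HIT, frames=[4,2]
Step 9: ref 2 → HIT, frames=[4,2]
Step 10: ref 3 → FAULT (evict 4), frames=[3,2]
Step 11: ref 2 → HIT, frames=[3,2]
Step 12: ref 4 → FAULT (evict 3), frames=[4,2]
Step 13: ref 4 → HIT, frames=[4,2]
Step 14: ref 2 → HIT, frames=[4,2]
Total faults: 7

Answer: 7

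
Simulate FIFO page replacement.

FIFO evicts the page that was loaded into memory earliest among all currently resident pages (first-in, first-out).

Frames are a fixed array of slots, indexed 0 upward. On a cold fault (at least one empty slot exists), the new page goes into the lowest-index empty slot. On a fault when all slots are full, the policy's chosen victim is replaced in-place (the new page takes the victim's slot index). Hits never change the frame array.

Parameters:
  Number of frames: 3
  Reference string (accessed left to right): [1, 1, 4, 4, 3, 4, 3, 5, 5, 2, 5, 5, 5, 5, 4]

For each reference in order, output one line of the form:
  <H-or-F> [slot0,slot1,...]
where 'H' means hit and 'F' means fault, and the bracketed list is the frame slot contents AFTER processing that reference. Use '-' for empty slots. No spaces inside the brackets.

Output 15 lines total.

F [1,-,-]
H [1,-,-]
F [1,4,-]
H [1,4,-]
F [1,4,3]
H [1,4,3]
H [1,4,3]
F [5,4,3]
H [5,4,3]
F [5,2,3]
H [5,2,3]
H [5,2,3]
H [5,2,3]
H [5,2,3]
F [5,2,4]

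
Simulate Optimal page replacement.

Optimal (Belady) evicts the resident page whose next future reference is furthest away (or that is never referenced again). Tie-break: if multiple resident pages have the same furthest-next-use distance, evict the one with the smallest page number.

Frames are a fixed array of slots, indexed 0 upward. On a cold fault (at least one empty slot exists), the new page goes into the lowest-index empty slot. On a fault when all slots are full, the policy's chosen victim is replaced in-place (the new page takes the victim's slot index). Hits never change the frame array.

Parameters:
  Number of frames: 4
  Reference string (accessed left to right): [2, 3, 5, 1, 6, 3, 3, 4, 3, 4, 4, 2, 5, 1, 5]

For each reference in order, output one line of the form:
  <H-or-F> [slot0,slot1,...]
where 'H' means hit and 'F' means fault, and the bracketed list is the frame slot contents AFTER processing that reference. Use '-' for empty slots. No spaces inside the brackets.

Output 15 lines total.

F [2,-,-,-]
F [2,3,-,-]
F [2,3,5,-]
F [2,3,5,1]
F [2,3,5,6]
H [2,3,5,6]
H [2,3,5,6]
F [2,3,5,4]
H [2,3,5,4]
H [2,3,5,4]
H [2,3,5,4]
H [2,3,5,4]
H [2,3,5,4]
F [1,3,5,4]
H [1,3,5,4]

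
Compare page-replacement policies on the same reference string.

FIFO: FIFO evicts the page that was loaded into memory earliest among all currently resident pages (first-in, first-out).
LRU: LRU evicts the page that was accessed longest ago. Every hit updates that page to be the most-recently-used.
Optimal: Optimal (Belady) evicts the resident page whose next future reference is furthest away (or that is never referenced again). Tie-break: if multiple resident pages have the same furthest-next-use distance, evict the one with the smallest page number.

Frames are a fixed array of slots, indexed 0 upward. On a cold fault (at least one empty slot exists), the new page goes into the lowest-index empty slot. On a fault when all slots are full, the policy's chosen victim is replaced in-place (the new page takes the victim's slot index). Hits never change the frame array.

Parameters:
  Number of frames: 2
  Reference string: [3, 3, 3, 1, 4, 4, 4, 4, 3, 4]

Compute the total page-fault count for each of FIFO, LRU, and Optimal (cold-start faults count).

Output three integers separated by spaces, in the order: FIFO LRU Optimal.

--- FIFO ---
  step 0: ref 3 -> FAULT, frames=[3,-] (faults so far: 1)
  step 1: ref 3 -> HIT, frames=[3,-] (faults so far: 1)
  step 2: ref 3 -> HIT, frames=[3,-] (faults so far: 1)
  step 3: ref 1 -> FAULT, frames=[3,1] (faults so far: 2)
  step 4: ref 4 -> FAULT, evict 3, frames=[4,1] (faults so far: 3)
  step 5: ref 4 -> HIT, frames=[4,1] (faults so far: 3)
  step 6: ref 4 -> HIT, frames=[4,1] (faults so far: 3)
  step 7: ref 4 -> HIT, frames=[4,1] (faults so far: 3)
  step 8: ref 3 -> FAULT, evict 1, frames=[4,3] (faults so far: 4)
  step 9: ref 4 -> HIT, frames=[4,3] (faults so far: 4)
  FIFO total faults: 4
--- LRU ---
  step 0: ref 3 -> FAULT, frames=[3,-] (faults so far: 1)
  step 1: ref 3 -> HIT, frames=[3,-] (faults so far: 1)
  step 2: ref 3 -> HIT, frames=[3,-] (faults so far: 1)
  step 3: ref 1 -> FAULT, frames=[3,1] (faults so far: 2)
  step 4: ref 4 -> FAULT, evict 3, frames=[4,1] (faults so far: 3)
  step 5: ref 4 -> HIT, frames=[4,1] (faults so far: 3)
  step 6: ref 4 -> HIT, frames=[4,1] (faults so far: 3)
  step 7: ref 4 -> HIT, frames=[4,1] (faults so far: 3)
  step 8: ref 3 -> FAULT, evict 1, frames=[4,3] (faults so far: 4)
  step 9: ref 4 -> HIT, frames=[4,3] (faults so far: 4)
  LRU total faults: 4
--- Optimal ---
  step 0: ref 3 -> FAULT, frames=[3,-] (faults so far: 1)
  step 1: ref 3 -> HIT, frames=[3,-] (faults so far: 1)
  step 2: ref 3 -> HIT, frames=[3,-] (faults so far: 1)
  step 3: ref 1 -> FAULT, frames=[3,1] (faults so far: 2)
  step 4: ref 4 -> FAULT, evict 1, frames=[3,4] (faults so far: 3)
  step 5: ref 4 -> HIT, frames=[3,4] (faults so far: 3)
  step 6: ref 4 -> HIT, frames=[3,4] (faults so far: 3)
  step 7: ref 4 -> HIT, frames=[3,4] (faults so far: 3)
  step 8: ref 3 -> HIT, frames=[3,4] (faults so far: 3)
  step 9: ref 4 -> HIT, frames=[3,4] (faults so far: 3)
  Optimal total faults: 3

Answer: 4 4 3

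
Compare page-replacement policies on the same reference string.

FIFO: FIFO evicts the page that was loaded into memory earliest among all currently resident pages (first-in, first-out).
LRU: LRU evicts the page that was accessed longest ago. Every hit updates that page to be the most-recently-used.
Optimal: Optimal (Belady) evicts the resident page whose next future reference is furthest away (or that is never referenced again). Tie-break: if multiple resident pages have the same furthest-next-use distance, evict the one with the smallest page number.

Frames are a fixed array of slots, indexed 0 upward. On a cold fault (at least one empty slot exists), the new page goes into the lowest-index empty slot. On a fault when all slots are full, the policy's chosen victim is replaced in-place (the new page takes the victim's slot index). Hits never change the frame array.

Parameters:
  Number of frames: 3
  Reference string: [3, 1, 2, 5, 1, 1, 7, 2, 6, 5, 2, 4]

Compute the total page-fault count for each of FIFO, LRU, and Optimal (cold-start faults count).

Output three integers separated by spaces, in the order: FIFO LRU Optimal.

Answer: 8 9 7

Derivation:
--- FIFO ---
  step 0: ref 3 -> FAULT, frames=[3,-,-] (faults so far: 1)
  step 1: ref 1 -> FAULT, frames=[3,1,-] (faults so far: 2)
  step 2: ref 2 -> FAULT, frames=[3,1,2] (faults so far: 3)
  step 3: ref 5 -> FAULT, evict 3, frames=[5,1,2] (faults so far: 4)
  step 4: ref 1 -> HIT, frames=[5,1,2] (faults so far: 4)
  step 5: ref 1 -> HIT, frames=[5,1,2] (faults so far: 4)
  step 6: ref 7 -> FAULT, evict 1, frames=[5,7,2] (faults so far: 5)
  step 7: ref 2 -> HIT, frames=[5,7,2] (faults so far: 5)
  step 8: ref 6 -> FAULT, evict 2, frames=[5,7,6] (faults so far: 6)
  step 9: ref 5 -> HIT, frames=[5,7,6] (faults so far: 6)
  step 10: ref 2 -> FAULT, evict 5, frames=[2,7,6] (faults so far: 7)
  step 11: ref 4 -> FAULT, evict 7, frames=[2,4,6] (faults so far: 8)
  FIFO total faults: 8
--- LRU ---
  step 0: ref 3 -> FAULT, frames=[3,-,-] (faults so far: 1)
  step 1: ref 1 -> FAULT, frames=[3,1,-] (faults so far: 2)
  step 2: ref 2 -> FAULT, frames=[3,1,2] (faults so far: 3)
  step 3: ref 5 -> FAULT, evict 3, frames=[5,1,2] (faults so far: 4)
  step 4: ref 1 -> HIT, frames=[5,1,2] (faults so far: 4)
  step 5: ref 1 -> HIT, frames=[5,1,2] (faults so far: 4)
  step 6: ref 7 -> FAULT, evict 2, frames=[5,1,7] (faults so far: 5)
  step 7: ref 2 -> FAULT, evict 5, frames=[2,1,7] (faults so far: 6)
  step 8: ref 6 -> FAULT, evict 1, frames=[2,6,7] (faults so far: 7)
  step 9: ref 5 -> FAULT, evict 7, frames=[2,6,5] (faults so far: 8)
  step 10: ref 2 -> HIT, frames=[2,6,5] (faults so far: 8)
  step 11: ref 4 -> FAULT, evict 6, frames=[2,4,5] (faults so far: 9)
  LRU total faults: 9
--- Optimal ---
  step 0: ref 3 -> FAULT, frames=[3,-,-] (faults so far: 1)
  step 1: ref 1 -> FAULT, frames=[3,1,-] (faults so far: 2)
  step 2: ref 2 -> FAULT, frames=[3,1,2] (faults so far: 3)
  step 3: ref 5 -> FAULT, evict 3, frames=[5,1,2] (faults so far: 4)
  step 4: ref 1 -> HIT, frames=[5,1,2] (faults so far: 4)
  step 5: ref 1 -> HIT, frames=[5,1,2] (faults so far: 4)
  step 6: ref 7 -> FAULT, evict 1, frames=[5,7,2] (faults so far: 5)
  step 7: ref 2 -> HIT, frames=[5,7,2] (faults so far: 5)
  step 8: ref 6 -> FAULT, evict 7, frames=[5,6,2] (faults so far: 6)
  step 9: ref 5 -> HIT, frames=[5,6,2] (faults so far: 6)
  step 10: ref 2 -> HIT, frames=[5,6,2] (faults so far: 6)
  step 11: ref 4 -> FAULT, evict 2, frames=[5,6,4] (faults so far: 7)
  Optimal total faults: 7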